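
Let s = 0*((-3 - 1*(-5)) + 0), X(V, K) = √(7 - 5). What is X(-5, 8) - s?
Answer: √2 ≈ 1.4142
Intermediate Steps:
X(V, K) = √2
s = 0 (s = 0*((-3 + 5) + 0) = 0*(2 + 0) = 0*2 = 0)
X(-5, 8) - s = √2 - 1*0 = √2 + 0 = √2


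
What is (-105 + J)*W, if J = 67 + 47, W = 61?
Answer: 549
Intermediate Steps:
J = 114
(-105 + J)*W = (-105 + 114)*61 = 9*61 = 549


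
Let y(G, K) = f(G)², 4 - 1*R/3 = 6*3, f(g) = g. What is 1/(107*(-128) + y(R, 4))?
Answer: -1/11932 ≈ -8.3808e-5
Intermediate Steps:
R = -42 (R = 12 - 18*3 = 12 - 3*18 = 12 - 54 = -42)
y(G, K) = G²
1/(107*(-128) + y(R, 4)) = 1/(107*(-128) + (-42)²) = 1/(-13696 + 1764) = 1/(-11932) = -1/11932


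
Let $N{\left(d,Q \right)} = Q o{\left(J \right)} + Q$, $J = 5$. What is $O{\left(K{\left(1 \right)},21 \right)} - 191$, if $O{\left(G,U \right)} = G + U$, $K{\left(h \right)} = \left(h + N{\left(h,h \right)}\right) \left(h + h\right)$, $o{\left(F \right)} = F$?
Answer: $-156$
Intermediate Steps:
$N{\left(d,Q \right)} = 6 Q$ ($N{\left(d,Q \right)} = Q 5 + Q = 5 Q + Q = 6 Q$)
$K{\left(h \right)} = 14 h^{2}$ ($K{\left(h \right)} = \left(h + 6 h\right) \left(h + h\right) = 7 h 2 h = 14 h^{2}$)
$O{\left(K{\left(1 \right)},21 \right)} - 191 = \left(14 \cdot 1^{2} + 21\right) - 191 = \left(14 \cdot 1 + 21\right) - 191 = \left(14 + 21\right) - 191 = 35 - 191 = -156$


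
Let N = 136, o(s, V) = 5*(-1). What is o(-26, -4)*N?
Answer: -680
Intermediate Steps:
o(s, V) = -5
o(-26, -4)*N = -5*136 = -680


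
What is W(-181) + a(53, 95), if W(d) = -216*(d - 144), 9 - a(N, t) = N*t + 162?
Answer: 65012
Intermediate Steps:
a(N, t) = -153 - N*t (a(N, t) = 9 - (N*t + 162) = 9 - (162 + N*t) = 9 + (-162 - N*t) = -153 - N*t)
W(d) = 31104 - 216*d (W(d) = -216*(-144 + d) = 31104 - 216*d)
W(-181) + a(53, 95) = (31104 - 216*(-181)) + (-153 - 1*53*95) = (31104 + 39096) + (-153 - 5035) = 70200 - 5188 = 65012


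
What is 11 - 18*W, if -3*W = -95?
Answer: -559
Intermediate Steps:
W = 95/3 (W = -⅓*(-95) = 95/3 ≈ 31.667)
11 - 18*W = 11 - 18*95/3 = 11 - 570 = -559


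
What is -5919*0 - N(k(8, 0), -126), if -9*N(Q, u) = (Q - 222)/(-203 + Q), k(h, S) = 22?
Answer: 200/1629 ≈ 0.12277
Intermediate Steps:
N(Q, u) = -(-222 + Q)/(9*(-203 + Q)) (N(Q, u) = -(Q - 222)/(9*(-203 + Q)) = -(-222 + Q)/(9*(-203 + Q)))
-5919*0 - N(k(8, 0), -126) = -5919*0 - (222 - 1*22)/(9*(-203 + 22)) = 0 - (222 - 22)/(9*(-181)) = 0 - (-1)*200/(9*181) = 0 - 1*(-200/1629) = 0 + 200/1629 = 200/1629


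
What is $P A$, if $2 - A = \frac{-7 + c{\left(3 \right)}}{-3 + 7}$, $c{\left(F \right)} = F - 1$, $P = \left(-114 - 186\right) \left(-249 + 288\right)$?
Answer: $-38025$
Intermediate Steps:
$P = -11700$ ($P = \left(-300\right) 39 = -11700$)
$c{\left(F \right)} = -1 + F$
$A = \frac{13}{4}$ ($A = 2 - \frac{-7 + \left(-1 + 3\right)}{-3 + 7} = 2 - \frac{-7 + 2}{4} = 2 - \left(-5\right) \frac{1}{4} = 2 - - \frac{5}{4} = 2 + \frac{5}{4} = \frac{13}{4} \approx 3.25$)
$P A = \left(-11700\right) \frac{13}{4} = -38025$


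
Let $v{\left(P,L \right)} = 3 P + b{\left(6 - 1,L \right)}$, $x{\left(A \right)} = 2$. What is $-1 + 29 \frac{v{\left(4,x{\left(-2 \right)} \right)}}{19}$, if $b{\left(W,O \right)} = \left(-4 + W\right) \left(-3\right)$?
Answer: $\frac{242}{19} \approx 12.737$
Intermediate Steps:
$b{\left(W,O \right)} = 12 - 3 W$
$v{\left(P,L \right)} = -3 + 3 P$ ($v{\left(P,L \right)} = 3 P + \left(12 - 3 \left(6 - 1\right)\right) = 3 P + \left(12 - 15\right) = 3 P - 3 = -3 + 3 P$)
$-1 + 29 \frac{v{\left(4,x{\left(-2 \right)} \right)}}{19} = -1 + 29 \frac{-3 + 3 \cdot 4}{19} = -1 + 29 \left(-3 + 12\right) \frac{1}{19} = -1 + 29 \cdot 9 \cdot \frac{1}{19} = -1 + 29 \cdot \frac{9}{19} = -1 + \frac{261}{19} = \frac{242}{19}$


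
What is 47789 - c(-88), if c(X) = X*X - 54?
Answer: 40099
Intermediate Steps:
c(X) = -54 + X**2 (c(X) = X**2 - 54 = -54 + X**2)
47789 - c(-88) = 47789 - (-54 + (-88)**2) = 47789 - (-54 + 7744) = 47789 - 1*7690 = 47789 - 7690 = 40099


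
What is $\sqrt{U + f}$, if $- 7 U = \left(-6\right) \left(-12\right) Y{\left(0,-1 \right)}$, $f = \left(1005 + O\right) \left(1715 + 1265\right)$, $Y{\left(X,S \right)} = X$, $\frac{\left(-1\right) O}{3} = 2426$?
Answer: $6 i \sqrt{519265} \approx 4323.6 i$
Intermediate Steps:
$O = -7278$ ($O = \left(-3\right) 2426 = -7278$)
$f = -18693540$ ($f = \left(1005 - 7278\right) \left(1715 + 1265\right) = \left(-6273\right) 2980 = -18693540$)
$U = 0$ ($U = - \frac{\left(-6\right) \left(-12\right) 0}{7} = - \frac{72 \cdot 0}{7} = \left(- \frac{1}{7}\right) 0 = 0$)
$\sqrt{U + f} = \sqrt{0 - 18693540} = \sqrt{-18693540} = 6 i \sqrt{519265}$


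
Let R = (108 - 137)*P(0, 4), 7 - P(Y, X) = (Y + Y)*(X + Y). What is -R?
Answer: 203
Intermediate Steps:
P(Y, X) = 7 - 2*Y*(X + Y) (P(Y, X) = 7 - (Y + Y)*(X + Y) = 7 - 2*Y*(X + Y))
R = -203 (R = (108 - 137)*(7 - 2*0**2 - 2*4*0) = -29*(7 - 2*0 + 0) = -29*(7 + 0 + 0) = -29*7 = -203)
-R = -1*(-203) = 203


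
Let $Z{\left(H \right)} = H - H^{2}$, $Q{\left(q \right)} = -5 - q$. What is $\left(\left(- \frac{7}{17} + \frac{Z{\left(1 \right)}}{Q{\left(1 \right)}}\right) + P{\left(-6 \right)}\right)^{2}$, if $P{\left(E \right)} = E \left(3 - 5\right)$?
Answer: $\frac{38809}{289} \approx 134.29$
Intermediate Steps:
$P{\left(E \right)} = - 2 E$ ($P{\left(E \right)} = E \left(-2\right) = - 2 E$)
$\left(\left(- \frac{7}{17} + \frac{Z{\left(1 \right)}}{Q{\left(1 \right)}}\right) + P{\left(-6 \right)}\right)^{2} = \left(\left(- \frac{7}{17} + \frac{1 \left(1 - 1\right)}{-5 - 1}\right) - -12\right)^{2} = \left(\left(\left(-7\right) \frac{1}{17} + \frac{1 \left(1 - 1\right)}{-5 - 1}\right) + 12\right)^{2} = \left(\left(- \frac{7}{17} + \frac{1 \cdot 0}{-6}\right) + 12\right)^{2} = \left(\left(- \frac{7}{17} + 0 \left(- \frac{1}{6}\right)\right) + 12\right)^{2} = \left(\left(- \frac{7}{17} + 0\right) + 12\right)^{2} = \left(- \frac{7}{17} + 12\right)^{2} = \left(\frac{197}{17}\right)^{2} = \frac{38809}{289}$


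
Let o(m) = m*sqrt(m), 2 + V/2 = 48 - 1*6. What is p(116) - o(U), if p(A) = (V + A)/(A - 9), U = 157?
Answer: 196/107 - 157*sqrt(157) ≈ -1965.4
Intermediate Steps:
V = 80 (V = -4 + 2*(48 - 1*6) = -4 + 2*(48 - 6) = -4 + 2*42 = -4 + 84 = 80)
o(m) = m**(3/2)
p(A) = (80 + A)/(-9 + A) (p(A) = (80 + A)/(A - 9) = (80 + A)/(-9 + A))
p(116) - o(U) = (80 + 116)/(-9 + 116) - 157**(3/2) = 196/107 - 157*sqrt(157)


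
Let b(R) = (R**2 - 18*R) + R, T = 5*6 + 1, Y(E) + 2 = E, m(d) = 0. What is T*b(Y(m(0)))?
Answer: 1178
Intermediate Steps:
Y(E) = -2 + E
T = 31 (T = 30 + 1 = 31)
b(R) = R**2 - 17*R
T*b(Y(m(0))) = 31*((-2 + 0)*(-17 + (-2 + 0))) = 31*(-2*(-17 - 2)) = 31*(-2*(-19)) = 31*38 = 1178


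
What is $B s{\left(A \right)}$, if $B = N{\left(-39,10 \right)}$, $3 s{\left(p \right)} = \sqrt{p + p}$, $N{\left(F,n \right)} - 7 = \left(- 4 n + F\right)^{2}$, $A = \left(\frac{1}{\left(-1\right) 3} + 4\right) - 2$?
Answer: $\frac{6248 \sqrt{30}}{9} \approx 3802.4$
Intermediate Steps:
$A = \frac{5}{3}$ ($A = \left(\frac{1}{-3} + 4\right) - 2 = \left(- \frac{1}{3} + 4\right) - 2 = \frac{11}{3} - 2 = \frac{5}{3} \approx 1.6667$)
$N{\left(F,n \right)} = 7 + \left(F - 4 n\right)^{2}$ ($N{\left(F,n \right)} = 7 + \left(- 4 n + F\right)^{2} = 7 + \left(F - 4 n\right)^{2}$)
$s{\left(p \right)} = \frac{\sqrt{2} \sqrt{p}}{3}$ ($s{\left(p \right)} = \frac{\sqrt{p + p}}{3} = \frac{\sqrt{2 p}}{3} = \frac{\sqrt{2} \sqrt{p}}{3}$)
$B = 6248$ ($B = 7 + \left(-39 - 40\right)^{2} = 7 + \left(-79\right)^{2} = 7 + 6241 = 6248$)
$B s{\left(A \right)} = 6248 \frac{\sqrt{2} \sqrt{\frac{5}{3}}}{3} = 6248 \frac{\sqrt{2} \frac{\sqrt{15}}{3}}{3} = 6248 \frac{\sqrt{30}}{9} = \frac{6248 \sqrt{30}}{9}$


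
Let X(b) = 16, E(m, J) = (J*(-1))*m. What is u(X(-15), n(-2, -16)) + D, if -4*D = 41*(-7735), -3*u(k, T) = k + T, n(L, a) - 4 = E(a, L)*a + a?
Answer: 316447/4 ≈ 79112.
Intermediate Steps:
E(m, J) = -J*m (E(m, J) = (-J)*m = -J*m)
n(L, a) = 4 + a - L*a² (n(L, a) = 4 + ((-L*a)*a + a) = 4 + (-L*a² + a) = 4 + (a - L*a²) = 4 + a - L*a²)
u(k, T) = -T/3 - k/3 (u(k, T) = -(k + T)/3 = -(T + k)/3 = -T/3 - k/3)
D = 317135/4 (D = -41*(-7735)/4 = -¼*(-317135) = 317135/4 ≈ 79284.)
u(X(-15), n(-2, -16)) + D = (-(4 - 16 - 1*(-2)*(-16)²)/3 - ⅓*16) + 317135/4 = (-(4 - 16 - 1*(-2)*256)/3 - 16/3) + 317135/4 = (-(4 - 16 + 512)/3 - 16/3) + 317135/4 = (-⅓*500 - 16/3) + 317135/4 = (-500/3 - 16/3) + 317135/4 = -172 + 317135/4 = 316447/4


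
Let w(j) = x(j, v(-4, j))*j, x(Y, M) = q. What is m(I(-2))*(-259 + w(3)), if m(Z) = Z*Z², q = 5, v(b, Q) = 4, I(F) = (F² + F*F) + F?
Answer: -52704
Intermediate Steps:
I(F) = F + 2*F² (I(F) = (F² + F²) + F = 2*F² + F = F + 2*F²)
x(Y, M) = 5
m(Z) = Z³
w(j) = 5*j
m(I(-2))*(-259 + w(3)) = (-2*(1 + 2*(-2)))³*(-259 + 5*3) = (-2*(1 - 4))³*(-259 + 15) = (-2*(-3))³*(-244) = 6³*(-244) = 216*(-244) = -52704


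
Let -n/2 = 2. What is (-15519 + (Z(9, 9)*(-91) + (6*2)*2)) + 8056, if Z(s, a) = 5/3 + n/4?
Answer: -22499/3 ≈ -7499.7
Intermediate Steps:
n = -4 (n = -2*2 = -4)
Z(s, a) = 2/3 (Z(s, a) = 5/3 - 4/4 = 5*(1/3) - 4*1/4 = 5/3 - 1 = 2/3)
(-15519 + (Z(9, 9)*(-91) + (6*2)*2)) + 8056 = (-15519 + ((2/3)*(-91) + (6*2)*2)) + 8056 = (-15519 + (-182/3 + 12*2)) + 8056 = (-15519 + (-182/3 + 24)) + 8056 = (-15519 - 110/3) + 8056 = -46667/3 + 8056 = -22499/3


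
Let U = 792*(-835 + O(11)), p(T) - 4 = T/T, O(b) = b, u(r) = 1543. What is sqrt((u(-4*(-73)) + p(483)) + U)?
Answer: 6*I*sqrt(18085) ≈ 806.88*I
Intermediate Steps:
p(T) = 5 (p(T) = 4 + T/T = 4 + 1 = 5)
U = -652608 (U = 792*(-835 + 11) = 792*(-824) = -652608)
sqrt((u(-4*(-73)) + p(483)) + U) = sqrt((1543 + 5) - 652608) = sqrt(1548 - 652608) = sqrt(-651060) = 6*I*sqrt(18085)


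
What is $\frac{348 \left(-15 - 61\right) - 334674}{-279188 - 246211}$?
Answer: $\frac{120374}{175133} \approx 0.68733$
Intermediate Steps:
$\frac{348 \left(-15 - 61\right) - 334674}{-279188 - 246211} = \frac{348 \left(-76\right) - 334674}{-525399} = \left(-26448 - 334674\right) \left(- \frac{1}{525399}\right) = \left(-361122\right) \left(- \frac{1}{525399}\right) = \frac{120374}{175133}$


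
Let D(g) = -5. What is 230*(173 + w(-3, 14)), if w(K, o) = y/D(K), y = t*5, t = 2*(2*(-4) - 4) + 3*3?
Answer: 43240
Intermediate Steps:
t = -15 (t = 2*(-8 - 4) + 9 = 2*(-12) + 9 = -24 + 9 = -15)
y = -75 (y = -15*5 = -75)
w(K, o) = 15 (w(K, o) = -75/(-5) = -75*(-⅕) = 15)
230*(173 + w(-3, 14)) = 230*(173 + 15) = 230*188 = 43240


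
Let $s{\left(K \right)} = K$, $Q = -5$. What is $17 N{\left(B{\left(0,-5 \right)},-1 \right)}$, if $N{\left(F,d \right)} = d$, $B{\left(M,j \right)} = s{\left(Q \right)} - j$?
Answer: $-17$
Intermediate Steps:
$B{\left(M,j \right)} = -5 - j$
$17 N{\left(B{\left(0,-5 \right)},-1 \right)} = 17 \left(-1\right) = -17$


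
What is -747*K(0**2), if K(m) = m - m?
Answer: 0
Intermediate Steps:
K(m) = 0
-747*K(0**2) = -747*0 = 0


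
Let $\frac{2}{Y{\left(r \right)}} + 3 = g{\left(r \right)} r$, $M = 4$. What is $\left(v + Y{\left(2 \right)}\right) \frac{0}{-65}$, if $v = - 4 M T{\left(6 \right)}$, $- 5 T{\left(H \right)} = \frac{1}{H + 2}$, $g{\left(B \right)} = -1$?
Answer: $0$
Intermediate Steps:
$T{\left(H \right)} = - \frac{1}{5 \left(2 + H\right)}$ ($T{\left(H \right)} = - \frac{1}{5 \left(H + 2\right)} = - \frac{1}{5 \left(2 + H\right)}$)
$Y{\left(r \right)} = \frac{2}{-3 - r}$
$v = \frac{2}{5}$ ($v = \left(-4\right) 4 \left(- \frac{1}{10 + 5 \cdot 6}\right) = - 16 \left(- \frac{1}{10 + 30}\right) = - 16 \left(- \frac{1}{40}\right) = - 16 \left(\left(-1\right) \frac{1}{40}\right) = \left(-16\right) \left(- \frac{1}{40}\right) = \frac{2}{5} \approx 0.4$)
$\left(v + Y{\left(2 \right)}\right) \frac{0}{-65} = \left(\frac{2}{5} + \frac{2}{-3 - 2}\right) \frac{0}{-65} = \left(\frac{2}{5} + \frac{2}{-3 - 2}\right) 0 \left(- \frac{1}{65}\right) = \left(\frac{2}{5} + \frac{2}{-5}\right) 0 = \left(\frac{2}{5} + 2 \left(- \frac{1}{5}\right)\right) 0 = \left(\frac{2}{5} - \frac{2}{5}\right) 0 = 0 \cdot 0 = 0$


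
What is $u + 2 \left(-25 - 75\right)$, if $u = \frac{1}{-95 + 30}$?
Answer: $- \frac{13001}{65} \approx -200.02$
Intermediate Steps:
$u = - \frac{1}{65}$ ($u = \frac{1}{-65} = - \frac{1}{65} \approx -0.015385$)
$u + 2 \left(-25 - 75\right) = - \frac{1}{65} + 2 \left(-25 - 75\right) = - \frac{1}{65} + 2 \left(-100\right) = - \frac{1}{65} - 200 = - \frac{13001}{65}$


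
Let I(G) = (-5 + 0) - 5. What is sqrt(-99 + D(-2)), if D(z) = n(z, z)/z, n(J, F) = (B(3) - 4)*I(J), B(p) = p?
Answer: 2*I*sqrt(26) ≈ 10.198*I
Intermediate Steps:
I(G) = -10 (I(G) = -5 - 5 = -10)
n(J, F) = 10 (n(J, F) = (3 - 4)*(-10) = -1*(-10) = 10)
D(z) = 10/z
sqrt(-99 + D(-2)) = sqrt(-99 + 10/(-2)) = sqrt(-99 + 10*(-1/2)) = sqrt(-99 - 5) = sqrt(-104) = 2*I*sqrt(26)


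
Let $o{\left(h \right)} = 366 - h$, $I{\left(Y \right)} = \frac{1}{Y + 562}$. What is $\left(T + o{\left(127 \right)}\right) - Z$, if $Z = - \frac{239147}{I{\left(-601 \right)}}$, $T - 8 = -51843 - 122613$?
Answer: $-9500942$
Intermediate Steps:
$I{\left(Y \right)} = \frac{1}{562 + Y}$
$T = -174448$ ($T = 8 - 174456 = -174448$)
$Z = 9326733$ ($Z = - \frac{239147}{\frac{1}{562 - 601}} = - \frac{239147}{\frac{1}{-39}} = - \frac{239147}{- \frac{1}{39}} = \left(-239147\right) \left(-39\right) = 9326733$)
$\left(T + o{\left(127 \right)}\right) - Z = \left(-174448 + \left(366 - 127\right)\right) - 9326733 = \left(-174448 + 239\right) - 9326733 = -174209 - 9326733 = -9500942$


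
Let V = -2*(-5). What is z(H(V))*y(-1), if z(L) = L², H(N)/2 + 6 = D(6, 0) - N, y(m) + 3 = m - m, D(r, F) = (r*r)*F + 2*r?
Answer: -192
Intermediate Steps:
D(r, F) = 2*r + F*r² (D(r, F) = r²*F + 2*r = F*r² + 2*r = 2*r + F*r²)
y(m) = -3 (y(m) = -3 + (m - m) = -3 + 0 = -3)
V = 10
H(N) = 12 - 2*N (H(N) = -12 + 2*(6*(2 + 0*6) - N) = -12 + 2*(6*(2 + 0) - N) = -12 + 2*(6*2 - N) = -12 + 2*(12 - N) = -12 + (24 - 2*N) = 12 - 2*N)
z(H(V))*y(-1) = (12 - 2*10)²*(-3) = (12 - 20)²*(-3) = (-8)²*(-3) = 64*(-3) = -192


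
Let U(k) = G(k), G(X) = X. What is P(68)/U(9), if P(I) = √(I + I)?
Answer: 2*√34/9 ≈ 1.2958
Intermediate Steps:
U(k) = k
P(I) = √2*√I (P(I) = √(2*I) = √2*√I)
P(68)/U(9) = (√2*√68)/9 = (√2*(2*√17))*(⅑) = (2*√34)*(⅑) = 2*√34/9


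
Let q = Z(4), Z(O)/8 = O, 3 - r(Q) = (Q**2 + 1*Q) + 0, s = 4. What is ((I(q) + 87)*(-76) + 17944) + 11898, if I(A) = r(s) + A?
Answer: 22090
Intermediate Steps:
r(Q) = 3 - Q - Q**2 (r(Q) = 3 - ((Q**2 + 1*Q) + 0) = 3 - ((Q**2 + Q) + 0) = 3 - ((Q + Q**2) + 0) = 3 - (Q + Q**2) = 3 + (-Q - Q**2) = 3 - Q - Q**2)
Z(O) = 8*O
q = 32 (q = 8*4 = 32)
I(A) = -17 + A (I(A) = (3 - 1*4 - 1*4**2) + A = (3 - 4 - 1*16) + A = (3 - 4 - 16) + A = -17 + A)
((I(q) + 87)*(-76) + 17944) + 11898 = (((-17 + 32) + 87)*(-76) + 17944) + 11898 = ((15 + 87)*(-76) + 17944) + 11898 = (102*(-76) + 17944) + 11898 = (-7752 + 17944) + 11898 = 10192 + 11898 = 22090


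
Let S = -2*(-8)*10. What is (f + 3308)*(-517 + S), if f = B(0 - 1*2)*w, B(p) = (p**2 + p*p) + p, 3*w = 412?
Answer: -1475124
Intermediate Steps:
w = 412/3 (w = (1/3)*412 = 412/3 ≈ 137.33)
S = 160 (S = 16*10 = 160)
B(p) = p + 2*p**2 (B(p) = (p**2 + p**2) + p = 2*p**2 + p = p + 2*p**2)
f = 824 (f = ((0 - 1*2)*(1 + 2*(0 - 1*2)))*(412/3) = ((0 - 2)*(1 + 2*(0 - 2)))*(412/3) = -2*(1 + 2*(-2))*(412/3) = -2*(1 - 4)*(412/3) = -2*(-3)*(412/3) = 6*(412/3) = 824)
(f + 3308)*(-517 + S) = (824 + 3308)*(-517 + 160) = 4132*(-357) = -1475124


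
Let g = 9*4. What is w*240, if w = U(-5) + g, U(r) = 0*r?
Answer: 8640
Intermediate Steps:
g = 36
U(r) = 0
w = 36 (w = 0 + 36 = 36)
w*240 = 36*240 = 8640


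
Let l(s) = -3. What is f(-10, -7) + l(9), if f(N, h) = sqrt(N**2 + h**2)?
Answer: -3 + sqrt(149) ≈ 9.2066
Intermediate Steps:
f(-10, -7) + l(9) = sqrt((-10)**2 + (-7)**2) - 3 = sqrt(100 + 49) - 3 = sqrt(149) - 3 = -3 + sqrt(149)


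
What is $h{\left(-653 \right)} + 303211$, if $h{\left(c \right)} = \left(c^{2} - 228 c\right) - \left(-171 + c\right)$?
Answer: $879328$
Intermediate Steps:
$h{\left(c \right)} = 171 + c^{2} - 229 c$
$h{\left(-653 \right)} + 303211 = \left(171 + \left(-653\right)^{2} - -149537\right) + 303211 = \left(171 + 426409 + 149537\right) + 303211 = 576117 + 303211 = 879328$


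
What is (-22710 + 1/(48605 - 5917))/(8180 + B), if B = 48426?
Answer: -969444479/2416396928 ≈ -0.40119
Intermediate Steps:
(-22710 + 1/(48605 - 5917))/(8180 + B) = (-22710 + 1/(48605 - 5917))/(8180 + 48426) = (-22710 + 1/42688)/56606 = (-22710 + 1/42688)*(1/56606) = -969444479/42688*1/56606 = -969444479/2416396928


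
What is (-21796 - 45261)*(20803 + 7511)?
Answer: -1898651898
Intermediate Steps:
(-21796 - 45261)*(20803 + 7511) = -67057*28314 = -1898651898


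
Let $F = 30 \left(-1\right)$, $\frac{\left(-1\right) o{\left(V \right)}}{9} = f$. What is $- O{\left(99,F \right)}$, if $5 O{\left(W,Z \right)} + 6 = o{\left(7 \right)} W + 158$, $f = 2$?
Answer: $326$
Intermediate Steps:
$o{\left(V \right)} = -18$ ($o{\left(V \right)} = \left(-9\right) 2 = -18$)
$F = -30$
$O{\left(W,Z \right)} = \frac{152}{5} - \frac{18 W}{5}$ ($O{\left(W,Z \right)} = - \frac{6}{5} + \frac{- 18 W + 158}{5} = - \frac{6}{5} + \frac{158 - 18 W}{5} = - \frac{6}{5} - \left(- \frac{158}{5} + \frac{18 W}{5}\right) = \frac{152}{5} - \frac{18 W}{5}$)
$- O{\left(99,F \right)} = - (\frac{152}{5} - \frac{1782}{5}) = \left(-1\right) \left(-326\right) = 326$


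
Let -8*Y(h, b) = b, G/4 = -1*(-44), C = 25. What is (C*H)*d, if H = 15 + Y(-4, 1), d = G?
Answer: 65450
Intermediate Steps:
G = 176 (G = 4*(-1*(-44)) = 4*44 = 176)
Y(h, b) = -b/8
d = 176
H = 119/8 (H = 15 - ⅛*1 = 15 - ⅛ = 119/8 ≈ 14.875)
(C*H)*d = (25*(119/8))*176 = (2975/8)*176 = 65450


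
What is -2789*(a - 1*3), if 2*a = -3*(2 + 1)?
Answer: 41835/2 ≈ 20918.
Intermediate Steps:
a = -9/2 (a = (-3*(2 + 1))/2 = (-3*3)/2 = (½)*(-9) = -9/2 ≈ -4.5000)
-2789*(a - 1*3) = -2789*(-9/2 - 1*3) = -2789*(-9/2 - 3) = -2789*(-15/2) = 41835/2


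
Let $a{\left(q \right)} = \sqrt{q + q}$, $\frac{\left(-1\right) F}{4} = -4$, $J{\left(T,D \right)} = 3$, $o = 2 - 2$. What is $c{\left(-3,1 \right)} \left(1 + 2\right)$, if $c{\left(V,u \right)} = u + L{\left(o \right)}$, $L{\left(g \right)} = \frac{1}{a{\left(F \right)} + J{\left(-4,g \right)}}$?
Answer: $\frac{60}{23} + \frac{12 \sqrt{2}}{23} \approx 3.3465$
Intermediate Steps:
$o = 0$ ($o = 2 - 2 = 0$)
$F = 16$ ($F = \left(-4\right) \left(-4\right) = 16$)
$a{\left(q \right)} = \sqrt{2} \sqrt{q}$ ($a{\left(q \right)} = \sqrt{2 q} = \sqrt{2} \sqrt{q}$)
$L{\left(g \right)} = \frac{1}{3 + 4 \sqrt{2}}$ ($L{\left(g \right)} = \frac{1}{\sqrt{2} \sqrt{16} + 3} = \frac{1}{\sqrt{2} \cdot 4 + 3} = \frac{1}{4 \sqrt{2} + 3} = \frac{1}{3 + 4 \sqrt{2}}$)
$c{\left(V,u \right)} = - \frac{3}{23} + u + \frac{4 \sqrt{2}}{23}$ ($c{\left(V,u \right)} = u - \left(\frac{3}{23} - \frac{4 \sqrt{2}}{23}\right) = - \frac{3}{23} + u + \frac{4 \sqrt{2}}{23}$)
$c{\left(-3,1 \right)} \left(1 + 2\right) = \left(- \frac{3}{23} + 1 + \frac{4 \sqrt{2}}{23}\right) \left(1 + 2\right) = \left(\frac{20}{23} + \frac{4 \sqrt{2}}{23}\right) 3 = \frac{60}{23} + \frac{12 \sqrt{2}}{23}$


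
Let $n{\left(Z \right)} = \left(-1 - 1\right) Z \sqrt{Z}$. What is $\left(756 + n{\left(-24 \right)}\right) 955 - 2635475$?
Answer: $-1913495 + 91680 i \sqrt{6} \approx -1.9135 \cdot 10^{6} + 2.2457 \cdot 10^{5} i$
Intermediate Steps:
$n{\left(Z \right)} = - 2 Z^{\frac{3}{2}}$ ($n{\left(Z \right)} = - 2 Z \sqrt{Z} = - 2 Z^{\frac{3}{2}}$)
$\left(756 + n{\left(-24 \right)}\right) 955 - 2635475 = \left(756 - 2 \left(-24\right)^{\frac{3}{2}}\right) 955 - 2635475 = \left(756 - 2 \left(- 48 i \sqrt{6}\right)\right) 955 - 2635475 = \left(756 + 96 i \sqrt{6}\right) 955 - 2635475 = \left(721980 + 91680 i \sqrt{6}\right) - 2635475 = -1913495 + 91680 i \sqrt{6}$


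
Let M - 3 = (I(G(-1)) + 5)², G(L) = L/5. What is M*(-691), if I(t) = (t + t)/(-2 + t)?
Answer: -2495892/121 ≈ -20627.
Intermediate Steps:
G(L) = L/5 (G(L) = L*(⅕) = L/5)
I(t) = 2*t/(-2 + t) (I(t) = (2*t)/(-2 + t) = 2*t/(-2 + t))
M = 3612/121 (M = 3 + (2*((⅕)*(-1))/(-2 + (⅕)*(-1)) + 5)² = 3 + (2*(-⅕)/(-2 - ⅕) + 5)² = 3 + (2*(-⅕)/(-11/5) + 5)² = 3 + (2*(-⅕)*(-5/11) + 5)² = 3 + (2/11 + 5)² = 3 + (57/11)² = 3 + 3249/121 = 3612/121 ≈ 29.851)
M*(-691) = (3612/121)*(-691) = -2495892/121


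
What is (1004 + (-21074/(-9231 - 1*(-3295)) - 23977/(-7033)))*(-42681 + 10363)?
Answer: -26230668819619/802844 ≈ -3.2672e+7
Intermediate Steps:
(1004 + (-21074/(-9231 - 1*(-3295)) - 23977/(-7033)))*(-42681 + 10363) = (1004 + (-21074/(-9231 + 3295) - 23977*(-1/7033)))*(-32318) = (1004 + (-21074/(-5936) + 23977/7033))*(-32318) = (1004 + (-21074*(-1/5936) + 23977/7033))*(-32318) = (1004 + (10537/2968 + 23977/7033))*(-32318) = (1004 + 145270457/20873944)*(-32318) = (21102710233/20873944)*(-32318) = -26230668819619/802844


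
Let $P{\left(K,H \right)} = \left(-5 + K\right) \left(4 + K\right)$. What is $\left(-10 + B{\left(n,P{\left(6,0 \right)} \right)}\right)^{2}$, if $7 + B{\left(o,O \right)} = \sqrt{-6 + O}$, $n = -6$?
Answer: $225$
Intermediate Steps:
$B{\left(o,O \right)} = -7 + \sqrt{-6 + O}$
$\left(-10 + B{\left(n,P{\left(6,0 \right)} \right)}\right)^{2} = \left(-10 - \left(7 - \sqrt{-6 - \left(26 - 36\right)}\right)\right)^{2} = \left(-10 - \left(7 - \sqrt{-6 - -10}\right)\right)^{2} = \left(-10 - \left(7 - \sqrt{-6 + 10}\right)\right)^{2} = \left(-10 - \left(7 - \sqrt{4}\right)\right)^{2} = \left(-10 + \left(-7 + 2\right)\right)^{2} = \left(-10 - 5\right)^{2} = \left(-15\right)^{2} = 225$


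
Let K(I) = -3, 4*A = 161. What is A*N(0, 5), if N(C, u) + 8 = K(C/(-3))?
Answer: -1771/4 ≈ -442.75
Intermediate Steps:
A = 161/4 (A = (1/4)*161 = 161/4 ≈ 40.250)
N(C, u) = -11 (N(C, u) = -8 - 3 = -11)
A*N(0, 5) = (161/4)*(-11) = -1771/4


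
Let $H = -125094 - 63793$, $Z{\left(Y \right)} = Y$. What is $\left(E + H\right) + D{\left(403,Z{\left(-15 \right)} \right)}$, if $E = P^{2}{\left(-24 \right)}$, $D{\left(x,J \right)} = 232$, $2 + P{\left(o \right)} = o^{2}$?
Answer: $140821$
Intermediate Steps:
$P{\left(o \right)} = -2 + o^{2}$
$E = 329476$ ($E = \left(-2 + \left(-24\right)^{2}\right)^{2} = \left(-2 + 576\right)^{2} = 574^{2} = 329476$)
$H = -188887$
$\left(E + H\right) + D{\left(403,Z{\left(-15 \right)} \right)} = \left(329476 - 188887\right) + 232 = 140589 + 232 = 140821$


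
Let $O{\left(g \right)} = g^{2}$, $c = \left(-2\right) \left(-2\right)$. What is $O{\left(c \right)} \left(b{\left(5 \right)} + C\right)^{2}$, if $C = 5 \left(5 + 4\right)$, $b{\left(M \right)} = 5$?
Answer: $40000$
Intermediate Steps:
$c = 4$
$C = 45$ ($C = 5 \cdot 9 = 45$)
$O{\left(c \right)} \left(b{\left(5 \right)} + C\right)^{2} = 4^{2} \left(5 + 45\right)^{2} = 16 \cdot 50^{2} = 16 \cdot 2500 = 40000$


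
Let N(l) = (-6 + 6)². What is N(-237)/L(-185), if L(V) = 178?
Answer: 0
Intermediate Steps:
N(l) = 0 (N(l) = 0² = 0)
N(-237)/L(-185) = 0/178 = 0*(1/178) = 0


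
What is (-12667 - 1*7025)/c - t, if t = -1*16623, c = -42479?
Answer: 706148109/42479 ≈ 16623.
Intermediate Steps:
t = -16623
(-12667 - 1*7025)/c - t = (-12667 - 1*7025)/(-42479) - 1*(-16623) = (-12667 - 7025)*(-1/42479) + 16623 = -19692*(-1/42479) + 16623 = 19692/42479 + 16623 = 706148109/42479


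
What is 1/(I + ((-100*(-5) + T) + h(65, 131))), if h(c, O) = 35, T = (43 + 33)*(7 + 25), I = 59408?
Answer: 1/62375 ≈ 1.6032e-5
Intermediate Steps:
T = 2432 (T = 76*32 = 2432)
1/(I + ((-100*(-5) + T) + h(65, 131))) = 1/(59408 + ((-100*(-5) + 2432) + 35)) = 1/(59408 + ((500 + 2432) + 35)) = 1/(59408 + (2932 + 35)) = 1/(59408 + 2967) = 1/62375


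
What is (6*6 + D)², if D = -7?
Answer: 841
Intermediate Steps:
(6*6 + D)² = (6*6 - 7)² = (36 - 7)² = 29² = 841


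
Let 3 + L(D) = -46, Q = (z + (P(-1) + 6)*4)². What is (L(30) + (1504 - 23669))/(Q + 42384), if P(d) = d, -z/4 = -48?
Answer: -11107/43664 ≈ -0.25437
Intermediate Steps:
z = 192 (z = -4*(-48) = 192)
Q = 44944 (Q = (192 + (-1 + 6)*4)² = (192 + 5*4)² = (192 + 20)² = 212² = 44944)
L(D) = -49 (L(D) = -3 - 46 = -49)
(L(30) + (1504 - 23669))/(Q + 42384) = (-49 + (1504 - 23669))/(44944 + 42384) = (-49 - 22165)/87328 = -22214*1/87328 = -11107/43664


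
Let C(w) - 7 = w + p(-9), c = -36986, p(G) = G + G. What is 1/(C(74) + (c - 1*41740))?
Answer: -1/78663 ≈ -1.2712e-5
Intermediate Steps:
p(G) = 2*G
C(w) = -11 + w (C(w) = 7 + (w + 2*(-9)) = 7 + (w - 18) = 7 + (-18 + w) = -11 + w)
1/(C(74) + (c - 1*41740)) = 1/((-11 + 74) + (-36986 - 1*41740)) = 1/(63 + (-36986 - 41740)) = 1/(63 - 78726) = 1/(-78663) = -1/78663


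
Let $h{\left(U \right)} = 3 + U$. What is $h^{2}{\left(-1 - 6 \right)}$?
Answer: $16$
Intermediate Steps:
$h^{2}{\left(-1 - 6 \right)} = \left(3 - 7\right)^{2} = \left(-4\right)^{2} = 16$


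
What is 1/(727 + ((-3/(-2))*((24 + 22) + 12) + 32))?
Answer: 1/846 ≈ 0.0011820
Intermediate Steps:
1/(727 + ((-3/(-2))*((24 + 22) + 12) + 32)) = 1/(727 + ((-3*(-½))*(46 + 12) + 32)) = 1/(727 + ((3/2)*58 + 32)) = 1/(727 + (87 + 32)) = 1/(727 + 119) = 1/846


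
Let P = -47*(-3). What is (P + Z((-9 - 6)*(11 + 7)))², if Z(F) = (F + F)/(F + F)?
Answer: 20164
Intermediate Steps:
P = 141
Z(F) = 1 (Z(F) = (2*F)/((2*F)) = (2*F)*(1/(2*F)) = 1)
(P + Z((-9 - 6)*(11 + 7)))² = (141 + 1)² = 142² = 20164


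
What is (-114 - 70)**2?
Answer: 33856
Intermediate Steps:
(-114 - 70)**2 = (-184)**2 = 33856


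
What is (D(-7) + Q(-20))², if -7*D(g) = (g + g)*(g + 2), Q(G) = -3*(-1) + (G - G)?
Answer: 49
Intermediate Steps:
Q(G) = 3 (Q(G) = 3 + 0 = 3)
D(g) = -2*g*(2 + g)/7 (D(g) = -(g + g)*(g + 2)/7 = -2*g*(2 + g)/7)
(D(-7) + Q(-20))² = (-2/7*(-7)*(2 - 7) + 3)² = (-2/7*(-7)*(-5) + 3)² = (-10 + 3)² = (-7)² = 49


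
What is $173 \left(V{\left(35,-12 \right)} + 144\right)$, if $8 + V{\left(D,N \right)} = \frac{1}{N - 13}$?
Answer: $\frac{588027}{25} \approx 23521.0$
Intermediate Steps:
$V{\left(D,N \right)} = -8 + \frac{1}{-13 + N}$ ($V{\left(D,N \right)} = -8 + \frac{1}{N - 13} = -8 + \frac{1}{-13 + N}$)
$173 \left(V{\left(35,-12 \right)} + 144\right) = 173 \left(\frac{105 - -96}{-13 - 12} + 144\right) = 173 \left(\frac{105 + 96}{-25} + 144\right) = 173 \left(\left(- \frac{1}{25}\right) 201 + 144\right) = 173 \left(- \frac{201}{25} + 144\right) = 173 \cdot \frac{3399}{25} = \frac{588027}{25}$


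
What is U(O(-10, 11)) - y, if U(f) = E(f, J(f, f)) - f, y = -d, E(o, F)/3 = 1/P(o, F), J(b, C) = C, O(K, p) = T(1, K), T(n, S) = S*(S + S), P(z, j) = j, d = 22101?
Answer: 4380203/200 ≈ 21901.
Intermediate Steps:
T(n, S) = 2*S² (T(n, S) = S*(2*S) = 2*S²)
O(K, p) = 2*K²
E(o, F) = 3/F
y = -22101 (y = -1*22101 = -22101)
U(f) = -f + 3/f (U(f) = 3/f - f = -f + 3/f)
U(O(-10, 11)) - y = (-2*(-10)² + 3/((2*(-10)²))) - 1*(-22101) = (-2*100 + 3/((2*100))) + 22101 = (-1*200 + 3/200) + 22101 = (-200 + 3*(1/200)) + 22101 = (-200 + 3/200) + 22101 = -39997/200 + 22101 = 4380203/200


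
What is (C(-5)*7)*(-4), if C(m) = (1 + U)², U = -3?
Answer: -112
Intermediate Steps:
C(m) = 4 (C(m) = (1 - 3)² = (-2)² = 4)
(C(-5)*7)*(-4) = (4*7)*(-4) = 28*(-4) = -112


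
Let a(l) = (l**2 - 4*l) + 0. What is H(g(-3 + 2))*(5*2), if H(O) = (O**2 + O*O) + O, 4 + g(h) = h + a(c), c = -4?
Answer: 14850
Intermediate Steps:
a(l) = l**2 - 4*l
g(h) = 28 + h (g(h) = -4 + (h - 4*(-4 - 4)) = -4 + (h - 4*(-8)) = -4 + (h + 32) = -4 + (32 + h) = 28 + h)
H(O) = O + 2*O**2 (H(O) = (O**2 + O**2) + O = 2*O**2 + O = O + 2*O**2)
H(g(-3 + 2))*(5*2) = ((28 + (-3 + 2))*(1 + 2*(28 + (-3 + 2))))*(5*2) = ((28 - 1)*(1 + 2*(28 - 1)))*10 = (27*(1 + 2*27))*10 = (27*(1 + 54))*10 = (27*55)*10 = 1485*10 = 14850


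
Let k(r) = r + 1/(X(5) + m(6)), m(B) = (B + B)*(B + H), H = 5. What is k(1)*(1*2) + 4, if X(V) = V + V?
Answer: 427/71 ≈ 6.0141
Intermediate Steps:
X(V) = 2*V
m(B) = 2*B*(5 + B) (m(B) = (B + B)*(B + 5) = (2*B)*(5 + B) = 2*B*(5 + B))
k(r) = 1/142 + r (k(r) = r + 1/(2*5 + 2*6*(5 + 6)) = r + 1/(10 + 2*6*11) = r + 1/(10 + 132) = r + 1/142 = 1/142 + r)
k(1)*(1*2) + 4 = (1/142 + 1)*(1*2) + 4 = (143/142)*2 + 4 = 143/71 + 4 = 427/71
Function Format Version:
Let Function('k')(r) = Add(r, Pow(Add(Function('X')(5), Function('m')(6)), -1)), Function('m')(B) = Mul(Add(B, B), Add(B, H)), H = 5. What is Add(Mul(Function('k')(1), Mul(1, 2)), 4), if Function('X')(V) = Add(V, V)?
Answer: Rational(427, 71) ≈ 6.0141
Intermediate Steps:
Function('X')(V) = Mul(2, V)
Function('m')(B) = Mul(2, B, Add(5, B)) (Function('m')(B) = Mul(Add(B, B), Add(B, 5)) = Mul(Mul(2, B), Add(5, B)) = Mul(2, B, Add(5, B)))
Function('k')(r) = Add(Rational(1, 142), r) (Function('k')(r) = Add(r, Pow(Add(Mul(2, 5), Mul(2, 6, Add(5, 6))), -1)) = Add(r, Pow(Add(10, Mul(2, 6, 11)), -1)) = Add(r, Pow(Add(10, 132), -1)) = Add(r, Pow(142, -1)) = Add(r, Rational(1, 142)) = Add(Rational(1, 142), r))
Add(Mul(Function('k')(1), Mul(1, 2)), 4) = Add(Mul(Add(Rational(1, 142), 1), Mul(1, 2)), 4) = Add(Mul(Rational(143, 142), 2), 4) = Add(Rational(143, 71), 4) = Rational(427, 71)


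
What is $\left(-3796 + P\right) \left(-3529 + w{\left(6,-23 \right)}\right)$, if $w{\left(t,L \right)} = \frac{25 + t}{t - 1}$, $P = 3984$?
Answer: $- \frac{3311432}{5} \approx -6.6229 \cdot 10^{5}$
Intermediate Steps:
$w{\left(t,L \right)} = \frac{25 + t}{-1 + t}$
$\left(-3796 + P\right) \left(-3529 + w{\left(6,-23 \right)}\right) = \left(-3796 + 3984\right) \left(-3529 + \frac{25 + 6}{-1 + 6}\right) = 188 \left(-3529 + \frac{1}{5} \cdot 31\right) = 188 \left(-3529 + \frac{31}{5}\right) = 188 \left(- \frac{17614}{5}\right) = - \frac{3311432}{5}$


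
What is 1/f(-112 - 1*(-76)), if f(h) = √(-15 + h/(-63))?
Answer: -I*√707/101 ≈ -0.26326*I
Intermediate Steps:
f(h) = √(-15 - h/63) (f(h) = √(-15 + h*(-1/63)) = √(-15 - h/63))
1/f(-112 - 1*(-76)) = 1/(√(-6615 - 7*(-112 - 1*(-76)))/21) = 1/(√(-6615 - 7*(-112 + 76))/21) = 1/(√(-6615 - 7*(-36))/21) = 1/(√(-6615 + 252)/21) = 1/(√(-6363)/21) = 1/((3*I*√707)/21) = 1/(I*√707/7) = -I*√707/101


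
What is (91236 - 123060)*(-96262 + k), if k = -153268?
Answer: 7941042720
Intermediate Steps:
(91236 - 123060)*(-96262 + k) = (91236 - 123060)*(-96262 - 153268) = -31824*(-249530) = 7941042720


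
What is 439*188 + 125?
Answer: 82657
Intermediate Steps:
439*188 + 125 = 82532 + 125 = 82657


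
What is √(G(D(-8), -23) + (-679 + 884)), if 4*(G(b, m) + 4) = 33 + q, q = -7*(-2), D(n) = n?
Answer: √851/2 ≈ 14.586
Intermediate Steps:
q = 14
G(b, m) = 31/4 (G(b, m) = -4 + (33 + 14)/4 = -4 + (¼)*47 = -4 + 47/4 = 31/4)
√(G(D(-8), -23) + (-679 + 884)) = √(31/4 + (-679 + 884)) = √(31/4 + 205) = √(851/4) = √851/2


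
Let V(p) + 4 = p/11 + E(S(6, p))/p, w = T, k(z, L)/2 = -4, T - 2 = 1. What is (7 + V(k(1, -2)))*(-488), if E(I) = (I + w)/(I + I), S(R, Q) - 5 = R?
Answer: -11773/11 ≈ -1070.3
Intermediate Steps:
T = 3 (T = 2 + 1 = 3)
k(z, L) = -8 (k(z, L) = 2*(-4) = -8)
w = 3
S(R, Q) = 5 + R
E(I) = (3 + I)/(2*I) (E(I) = (I + 3)/(I + I) = (3 + I)/((2*I)) = (3 + I)*(1/(2*I)) = (3 + I)/(2*I))
V(p) = -4 + p/11 + 7/(11*p) (V(p) = -4 + (p/11 + ((3 + (5 + 6))/(2*(5 + 6)))/p) = -4 + (p*(1/11) + ((½)*(3 + 11)/11)/p) = -4 + (p/11 + ((½)*(1/11)*14)/p) = -4 + (p/11 + 7/(11*p)) = -4 + p/11 + 7/(11*p))
(7 + V(k(1, -2)))*(-488) = (7 + (1/11)*(7 - 8*(-44 - 8))/(-8))*(-488) = (7 + (1/11)*(-⅛)*(7 - 8*(-52)))*(-488) = (7 + (1/11)*(-⅛)*(7 + 416))*(-488) = (7 + (1/11)*(-⅛)*423)*(-488) = (7 - 423/88)*(-488) = (193/88)*(-488) = -11773/11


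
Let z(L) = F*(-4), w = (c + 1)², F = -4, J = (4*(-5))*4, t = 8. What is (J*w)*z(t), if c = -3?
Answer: -5120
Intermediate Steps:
J = -80 (J = -20*4 = -80)
w = 4 (w = (-3 + 1)² = (-2)² = 4)
z(L) = 16 (z(L) = -4*(-4) = 16)
(J*w)*z(t) = -80*4*16 = -320*16 = -5120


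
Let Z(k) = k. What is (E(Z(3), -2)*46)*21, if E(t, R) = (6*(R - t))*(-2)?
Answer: 57960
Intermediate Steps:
E(t, R) = -12*R + 12*t (E(t, R) = (-6*t + 6*R)*(-2) = -12*R + 12*t)
(E(Z(3), -2)*46)*21 = ((-12*(-2) + 12*3)*46)*21 = ((24 + 36)*46)*21 = (60*46)*21 = 2760*21 = 57960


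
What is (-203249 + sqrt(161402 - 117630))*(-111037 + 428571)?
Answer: -64538467966 + 635068*sqrt(10943) ≈ -6.4472e+10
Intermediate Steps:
(-203249 + sqrt(161402 - 117630))*(-111037 + 428571) = (-203249 + sqrt(43772))*317534 = (-203249 + 2*sqrt(10943))*317534 = -64538467966 + 635068*sqrt(10943)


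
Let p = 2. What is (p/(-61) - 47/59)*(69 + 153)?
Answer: -662670/3599 ≈ -184.13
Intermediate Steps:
(p/(-61) - 47/59)*(69 + 153) = (2/(-61) - 47/59)*(69 + 153) = (2*(-1/61) - 47*1/59)*222 = (-2/61 - 47/59)*222 = -2985/3599*222 = -662670/3599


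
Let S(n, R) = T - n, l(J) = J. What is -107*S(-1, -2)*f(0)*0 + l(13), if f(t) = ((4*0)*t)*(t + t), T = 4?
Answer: 13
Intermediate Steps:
S(n, R) = 4 - n
f(t) = 0 (f(t) = (0*t)*(2*t) = 0*(2*t) = 0)
-107*S(-1, -2)*f(0)*0 + l(13) = -107*(4 - 1*(-1))*0*0 + 13 = -107*(4 + 1)*0*0 + 13 = -107*5*0*0 + 13 = -0*0 + 13 = -107*0 + 13 = 0 + 13 = 13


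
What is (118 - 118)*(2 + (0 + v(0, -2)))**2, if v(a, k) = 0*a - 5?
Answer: 0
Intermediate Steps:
v(a, k) = -5 (v(a, k) = 0 - 5 = -5)
(118 - 118)*(2 + (0 + v(0, -2)))**2 = (118 - 118)*(2 + (0 - 5))**2 = 0*(2 - 5)**2 = 0*(-3)**2 = 0*9 = 0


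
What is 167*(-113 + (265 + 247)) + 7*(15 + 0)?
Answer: 66738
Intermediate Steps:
167*(-113 + (265 + 247)) + 7*(15 + 0) = 167*(-113 + 512) + 7*15 = 167*399 + 105 = 66633 + 105 = 66738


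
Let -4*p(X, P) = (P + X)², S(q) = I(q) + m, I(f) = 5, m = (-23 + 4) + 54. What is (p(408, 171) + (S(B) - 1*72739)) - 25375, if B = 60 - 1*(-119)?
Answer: -727537/4 ≈ -1.8188e+5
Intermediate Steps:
m = 35 (m = -19 + 54 = 35)
B = 179 (B = 60 + 119 = 179)
S(q) = 40 (S(q) = 5 + 35 = 40)
p(X, P) = -(P + X)²/4
(p(408, 171) + (S(B) - 1*72739)) - 25375 = (-(171 + 408)²/4 + (40 - 1*72739)) - 25375 = (-¼*579² + (40 - 72739)) - 25375 = (-¼*335241 - 72699) - 25375 = (-335241/4 - 72699) - 25375 = -626037/4 - 25375 = -727537/4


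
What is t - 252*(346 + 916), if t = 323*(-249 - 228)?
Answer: -472095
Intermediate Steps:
t = -154071 (t = 323*(-477) = -154071)
t - 252*(346 + 916) = -154071 - 252*(346 + 916) = -154071 - 252*1262 = -154071 - 318024 = -472095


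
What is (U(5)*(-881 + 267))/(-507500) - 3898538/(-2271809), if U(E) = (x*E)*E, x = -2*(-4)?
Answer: 22574861802/11529430675 ≈ 1.9580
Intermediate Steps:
x = 8
U(E) = 8*E**2 (U(E) = (8*E)*E = 8*E**2)
(U(5)*(-881 + 267))/(-507500) - 3898538/(-2271809) = ((8*5**2)*(-881 + 267))/(-507500) - 3898538/(-2271809) = ((8*25)*(-614))*(-1/507500) - 3898538*(-1/2271809) = (200*(-614))*(-1/507500) + 3898538/2271809 = -122800*(-1/507500) + 3898538/2271809 = 1228/5075 + 3898538/2271809 = 22574861802/11529430675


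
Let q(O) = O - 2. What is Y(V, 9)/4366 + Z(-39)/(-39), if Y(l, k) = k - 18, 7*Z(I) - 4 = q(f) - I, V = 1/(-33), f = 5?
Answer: -203293/1191918 ≈ -0.17056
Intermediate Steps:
q(O) = -2 + O
V = -1/33 ≈ -0.030303
Z(I) = 1 - I/7 (Z(I) = 4/7 + ((-2 + 5) - I)/7 = 4/7 + (3 - I)/7 = 4/7 + (3/7 - I/7) = 1 - I/7)
Y(l, k) = -18 + k
Y(V, 9)/4366 + Z(-39)/(-39) = (-18 + 9)/4366 + (1 - 1/7*(-39))/(-39) = -9*1/4366 + (1 + 39/7)*(-1/39) = -9/4366 + (46/7)*(-1/39) = -9/4366 - 46/273 = -203293/1191918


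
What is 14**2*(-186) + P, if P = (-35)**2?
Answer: -35231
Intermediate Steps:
P = 1225
14**2*(-186) + P = 14**2*(-186) + 1225 = 196*(-186) + 1225 = -36456 + 1225 = -35231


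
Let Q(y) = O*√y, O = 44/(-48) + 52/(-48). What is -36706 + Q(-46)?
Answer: -36706 - 2*I*√46 ≈ -36706.0 - 13.565*I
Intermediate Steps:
O = -2 (O = 44*(-1/48) + 52*(-1/48) = -11/12 - 13/12 = -2)
Q(y) = -2*√y
-36706 + Q(-46) = -36706 - 2*I*√46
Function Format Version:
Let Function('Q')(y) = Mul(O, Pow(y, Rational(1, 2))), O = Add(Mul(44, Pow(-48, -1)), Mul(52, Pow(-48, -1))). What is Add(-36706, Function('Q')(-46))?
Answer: Add(-36706, Mul(-2, I, Pow(46, Rational(1, 2)))) ≈ Add(-36706., Mul(-13.565, I))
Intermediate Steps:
O = -2 (O = Add(Mul(44, Rational(-1, 48)), Mul(52, Rational(-1, 48))) = Add(Rational(-11, 12), Rational(-13, 12)) = -2)
Function('Q')(y) = Mul(-2, Pow(y, Rational(1, 2)))
Add(-36706, Function('Q')(-46)) = Add(-36706, Mul(-2, Pow(-46, Rational(1, 2)))) = Add(-36706, Mul(-2, Mul(I, Pow(46, Rational(1, 2))))) = Add(-36706, Mul(-2, I, Pow(46, Rational(1, 2))))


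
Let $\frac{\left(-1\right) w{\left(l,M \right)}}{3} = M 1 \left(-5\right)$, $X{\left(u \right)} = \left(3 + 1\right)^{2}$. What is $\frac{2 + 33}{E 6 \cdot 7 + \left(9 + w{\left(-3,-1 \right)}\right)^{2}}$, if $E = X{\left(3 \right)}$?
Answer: $\frac{35}{708} \approx 0.049435$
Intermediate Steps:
$X{\left(u \right)} = 16$ ($X{\left(u \right)} = 4^{2} = 16$)
$E = 16$
$w{\left(l,M \right)} = 15 M$ ($w{\left(l,M \right)} = - 3 M 1 \left(-5\right) = - 3 M \left(-5\right) = - 3 \left(- 5 M\right) = 15 M$)
$\frac{2 + 33}{E 6 \cdot 7 + \left(9 + w{\left(-3,-1 \right)}\right)^{2}} = \frac{2 + 33}{16 \cdot 6 \cdot 7 + \left(9 + 15 \left(-1\right)\right)^{2}} = \frac{35}{96 \cdot 7 + \left(9 - 15\right)^{2}} = \frac{35}{672 + \left(-6\right)^{2}} = \frac{35}{672 + 36} = \frac{35}{708}$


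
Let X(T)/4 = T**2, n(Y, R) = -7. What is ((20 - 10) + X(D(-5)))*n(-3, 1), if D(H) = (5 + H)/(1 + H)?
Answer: -70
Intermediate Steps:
D(H) = (5 + H)/(1 + H)
X(T) = 4*T**2
((20 - 10) + X(D(-5)))*n(-3, 1) = ((20 - 10) + 4*((5 - 5)/(1 - 5))**2)*(-7) = (10 + 4*(0/(-4))**2)*(-7) = (10 + 4*(-1/4*0)**2)*(-7) = (10 + 4*0**2)*(-7) = (10 + 4*0)*(-7) = (10 + 0)*(-7) = 10*(-7) = -70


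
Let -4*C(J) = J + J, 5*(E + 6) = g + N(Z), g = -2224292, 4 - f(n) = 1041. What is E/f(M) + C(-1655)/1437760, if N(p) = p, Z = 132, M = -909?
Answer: 255828456399/596382848 ≈ 428.97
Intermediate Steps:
f(n) = -1037 (f(n) = 4 - 1*1041 = 4 - 1041 = -1037)
E = -444838 (E = -6 + (-2224292 + 132)/5 = -6 + (1/5)*(-2224160) = -6 - 444832 = -444838)
C(J) = -J/2 (C(J) = -(J + J)/4 = -J/2)
E/f(M) + C(-1655)/1437760 = -444838/(-1037) - 1/2*(-1655)/1437760 = -444838*(-1/1037) + (1655/2)*(1/1437760) = 444838/1037 + 331/575104 = 255828456399/596382848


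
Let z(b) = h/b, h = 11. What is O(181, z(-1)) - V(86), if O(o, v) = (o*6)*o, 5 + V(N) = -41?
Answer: 196612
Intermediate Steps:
V(N) = -46 (V(N) = -5 - 41 = -46)
z(b) = 11/b
O(o, v) = 6*o² (O(o, v) = (6*o)*o = 6*o²)
O(181, z(-1)) - V(86) = 6*181² - 1*(-46) = 6*32761 + 46 = 196566 + 46 = 196612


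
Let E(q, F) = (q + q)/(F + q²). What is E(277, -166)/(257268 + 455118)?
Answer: 277/27271204659 ≈ 1.0157e-8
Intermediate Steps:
E(q, F) = 2*q/(F + q²) (E(q, F) = (2*q)/(F + q²) = 2*q/(F + q²))
E(277, -166)/(257268 + 455118) = (2*277/(-166 + 277²))/(257268 + 455118) = (2*277/(-166 + 76729))/712386 = (2*277/76563)*(1/712386) = (2*277*(1/76563))*(1/712386) = (554/76563)*(1/712386) = 277/27271204659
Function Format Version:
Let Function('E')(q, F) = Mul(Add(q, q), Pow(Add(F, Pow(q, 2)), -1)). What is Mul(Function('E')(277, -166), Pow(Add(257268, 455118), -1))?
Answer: Rational(277, 27271204659) ≈ 1.0157e-8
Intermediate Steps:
Function('E')(q, F) = Mul(2, q, Pow(Add(F, Pow(q, 2)), -1)) (Function('E')(q, F) = Mul(Mul(2, q), Pow(Add(F, Pow(q, 2)), -1)) = Mul(2, q, Pow(Add(F, Pow(q, 2)), -1)))
Mul(Function('E')(277, -166), Pow(Add(257268, 455118), -1)) = Mul(Mul(2, 277, Pow(Add(-166, Pow(277, 2)), -1)), Pow(Add(257268, 455118), -1)) = Mul(Mul(2, 277, Pow(Add(-166, 76729), -1)), Pow(712386, -1)) = Mul(Mul(2, 277, Pow(76563, -1)), Rational(1, 712386)) = Mul(Mul(2, 277, Rational(1, 76563)), Rational(1, 712386)) = Mul(Rational(554, 76563), Rational(1, 712386)) = Rational(277, 27271204659)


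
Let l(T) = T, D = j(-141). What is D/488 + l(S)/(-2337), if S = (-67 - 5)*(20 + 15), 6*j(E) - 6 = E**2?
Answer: 5983831/760304 ≈ 7.8703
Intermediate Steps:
j(E) = 1 + E**2/6
D = 6629/2 (D = 1 + (1/6)*(-141)**2 = 1 + (1/6)*19881 = 1 + 6627/2 = 6629/2 ≈ 3314.5)
S = -2520 (S = -72*35 = -2520)
D/488 + l(S)/(-2337) = (6629/2)/488 - 2520/(-2337) = (6629/2)*(1/488) - 2520*(-1/2337) = 6629/976 + 840/779 = 5983831/760304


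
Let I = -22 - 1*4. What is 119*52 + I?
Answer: 6162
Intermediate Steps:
I = -26 (I = -22 - 4 = -26)
119*52 + I = 119*52 - 26 = 6188 - 26 = 6162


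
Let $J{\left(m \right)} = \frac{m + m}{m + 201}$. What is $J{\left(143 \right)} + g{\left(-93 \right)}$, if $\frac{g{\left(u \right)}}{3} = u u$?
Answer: $\frac{4463027}{172} \approx 25948.0$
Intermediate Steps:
$g{\left(u \right)} = 3 u^{2}$ ($g{\left(u \right)} = 3 u u = 3 u^{2}$)
$J{\left(m \right)} = \frac{2 m}{201 + m}$
$J{\left(143 \right)} + g{\left(-93 \right)} = 2 \cdot 143 \frac{1}{201 + 143} + 3 \left(-93\right)^{2} = 2 \cdot 143 \cdot \frac{1}{344} + 3 \cdot 8649 = 2 \cdot 143 \cdot \frac{1}{344} + 25947 = \frac{143}{172} + 25947 = \frac{4463027}{172}$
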